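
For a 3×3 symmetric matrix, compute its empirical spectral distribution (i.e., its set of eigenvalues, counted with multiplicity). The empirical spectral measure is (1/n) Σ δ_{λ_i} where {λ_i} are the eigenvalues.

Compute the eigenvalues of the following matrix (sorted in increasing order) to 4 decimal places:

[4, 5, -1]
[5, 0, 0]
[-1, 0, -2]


Since M is real symmetric, all three eigenvalues are real; they are the roots of det(λI − M) = λ³ − (tr M) λ² + s λ − det M, where s is the sum of the principal 2×2 minors.
tr M = 4 + 0 + (-2) = 2.
s = (4·0 − 5²) + (4·(-2) − (-1)²) + (0·(-2) − 0²) = -25 + (-9) + 0 = -34.
det M (expand along row 1) = 4·0 − 5·(-10) + (-1)·0 = 50.
Characteristic polynomial: λ³ − 2λ² − 34λ − 50 = 0.
Substitute λ = y + (tr M)/3 = y + 0.666667 to remove the quadratic term: y³ + p·y + q = 0 with p = s − (tr M)²/3 = -35.333333 and q = −2(tr M)³/27 + (tr M)·s/3 − det M = -73.259259.
Three real roots ⇒ use the trigonometric (Viète) form: r = 2√(−p/3) = 6.863753, φ = arccos(3q/(p·r)) = arccos(0.906228) = 0.436521 rad.
y_k = r·cos(φ/3 − 2πk/3) for k = 0, 1, 2 gives y = 6.791221, -2.533739, -4.257482.
λ_k = y_k + 0.666667 gives λ = 7.4579, -1.8671, -3.5908 (check: the sum is 2.0000 = tr M).

Eigenvalues sorted in increasing order: [-3.5908, -1.8671, 7.4579].


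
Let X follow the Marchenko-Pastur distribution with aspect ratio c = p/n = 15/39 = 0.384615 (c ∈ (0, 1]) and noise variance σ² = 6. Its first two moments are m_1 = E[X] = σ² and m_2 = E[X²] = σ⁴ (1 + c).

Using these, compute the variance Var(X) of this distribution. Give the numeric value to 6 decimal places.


m_1 = E[X] = σ² = 6, so m_1² = 36.
m_2 = E[X²] = σ⁴ (1 + c) = 36 · (1 + 0.384615) = 36 · 1.384615 = 49.846154.
(Note m_2 − m_1² simplifies to c · σ⁴ = 0.384615 · 36.)

Var(X) = m_2 − m_1² = 49.846154 − 36 = 13.846154.


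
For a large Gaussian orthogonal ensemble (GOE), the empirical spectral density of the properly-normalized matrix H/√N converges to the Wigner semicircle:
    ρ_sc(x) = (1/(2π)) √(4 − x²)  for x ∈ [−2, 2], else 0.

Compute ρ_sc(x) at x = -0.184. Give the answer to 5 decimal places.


ρ_sc(x) = (1/(2π)) √(4 − x²). With x = -0.184:
  4 − x² = 4 − (-0.184)² = 4 − 0.033856 = 3.966144.
  √(4 − x²) = 1.991518.
  1/(2π) = 0.159155.
  ρ_sc(-0.184) = 0.159155 · 1.991518 = 0.316960.

Rounded to 5 decimal places: ρ_sc(-0.184) ≈ 0.31696.


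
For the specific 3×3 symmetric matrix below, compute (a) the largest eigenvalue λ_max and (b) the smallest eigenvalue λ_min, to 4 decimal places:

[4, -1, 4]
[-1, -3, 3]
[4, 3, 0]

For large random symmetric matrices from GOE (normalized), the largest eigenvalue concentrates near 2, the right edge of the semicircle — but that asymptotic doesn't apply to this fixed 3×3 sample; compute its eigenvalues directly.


Since M is real symmetric, all three eigenvalues are real; they are the roots of det(λI − M) = λ³ − (tr M) λ² + s λ − det M, where s is the sum of the principal 2×2 minors.
tr M = 4 + (-3) + 0 = 1.
s = (4·(-3) − (-1)²) + (4·0 − 4²) + ((-3)·0 − 3²) = -13 + (-16) + (-9) = -38.
det M (expand along row 1) = 4·(-9) − (-1)·(-12) + 4·9 = -12.
Characteristic polynomial: λ³ − λ² − 38λ + 12 = 0.
Substitute λ = y + (tr M)/3 = y + 0.333333 to remove the quadratic term: y³ + p·y + q = 0 with p = s − (tr M)²/3 = -38.333333 and q = −2(tr M)³/27 + (tr M)·s/3 − det M = -0.740741.
Three real roots ⇒ use the trigonometric (Viète) form: r = 2√(−p/3) = 7.149204, φ = arccos(3q/(p·r)) = arccos(0.008109) = 1.562688 rad.
y_k = r·cos(φ/3 − 2πk/3) for k = 0, 1, 2 gives y = 6.201031, -0.019324, -6.181707.
λ_k = y_k + 0.333333 gives λ = 6.5344, 0.3140, -5.8484 (check: the sum is 1.0000 = tr M).

Hence λ_max = 6.5344 and λ_min = -5.8484.


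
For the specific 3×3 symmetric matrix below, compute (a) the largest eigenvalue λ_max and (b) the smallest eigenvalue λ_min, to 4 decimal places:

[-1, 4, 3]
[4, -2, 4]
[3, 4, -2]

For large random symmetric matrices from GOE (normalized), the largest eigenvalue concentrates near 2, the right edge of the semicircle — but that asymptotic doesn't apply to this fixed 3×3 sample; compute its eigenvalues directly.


Since M is real symmetric, all three eigenvalues are real; they are the roots of det(λI − M) = λ³ − (tr M) λ² + s λ − det M, where s is the sum of the principal 2×2 minors.
tr M = -1 + (-2) + (-2) = -5.
s = ((-1)·(-2) − 4²) + ((-1)·(-2) − 3²) + ((-2)·(-2) − 4²) = -14 + (-7) + (-12) = -33.
det M (expand along row 1) = (-1)·(-12) − 4·(-20) + 3·22 = 158.
Characteristic polynomial: λ³ + 5λ² − 33λ − 158 = 0.
Substitute λ = y + (tr M)/3 = y − 1.666667 to remove the quadratic term: y³ + p·y + q = 0 with p = s − (tr M)²/3 = -41.333333 and q = −2(tr M)³/27 + (tr M)·s/3 − det M = -93.740741.
Three real roots ⇒ use the trigonometric (Viète) form: r = 2√(−p/3) = 7.423686, φ = arccos(3q/(p·r)) = arccos(0.916494) = 0.411570 rad.
y_k = r·cos(φ/3 − 2πk/3) for k = 0, 1, 2 gives y = 7.353934, -2.797724, -4.556211.
λ_k = y_k − 1.666667 gives λ = 5.6873, -4.4644, -6.2229 (check: the sum is -5.0000 = tr M).

Hence λ_max = 5.6873 and λ_min = -6.2229.


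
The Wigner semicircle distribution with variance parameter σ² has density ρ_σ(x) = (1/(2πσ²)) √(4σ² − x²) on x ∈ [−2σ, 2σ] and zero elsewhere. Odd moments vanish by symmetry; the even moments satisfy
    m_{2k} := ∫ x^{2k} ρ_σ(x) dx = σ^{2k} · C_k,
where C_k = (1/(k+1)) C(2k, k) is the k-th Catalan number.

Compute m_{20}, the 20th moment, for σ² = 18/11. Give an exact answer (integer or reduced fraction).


By the scaled semicircle moment identity, m_{2k} = σ^{2k} · C_k with k = 10.
C_10 = (1/(k+1)) · C(2k, k) = (1/11) · C(20, 10) = (1/11) · 184756 = 16796.
σ^{2k} = (σ²)^k = (18/11)^10 = 3570467226624/25937424601.

Therefore m_{20} = σ^{20} · C_10 = (3570467226624/25937424601) · 16796 = 59969567538376704/25937424601.


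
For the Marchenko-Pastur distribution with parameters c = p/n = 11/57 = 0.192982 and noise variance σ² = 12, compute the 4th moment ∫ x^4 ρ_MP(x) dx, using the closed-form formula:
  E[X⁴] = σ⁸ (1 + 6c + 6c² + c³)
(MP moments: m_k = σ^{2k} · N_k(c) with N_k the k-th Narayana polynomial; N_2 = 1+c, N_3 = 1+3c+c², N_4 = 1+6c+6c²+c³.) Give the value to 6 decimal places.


E[X⁴] = σ⁸ (1 + 6c + 6c² + c³) (fourth MP moment). With σ² = 12 (so σ⁸ = 20736) and c = 11/57 = 0.192982: E[X⁴] = 20736 · (1 + 6·0.192982 + 6·(0.192982)² + (0.192982)³) = 20736 · 2.388535.

So E[X^4] = 49528.665986.


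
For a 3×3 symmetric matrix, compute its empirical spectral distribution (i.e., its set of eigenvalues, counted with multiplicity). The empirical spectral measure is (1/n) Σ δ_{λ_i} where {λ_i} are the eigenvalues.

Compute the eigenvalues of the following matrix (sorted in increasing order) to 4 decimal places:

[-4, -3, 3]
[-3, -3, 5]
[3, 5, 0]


Since M is real symmetric, all three eigenvalues are real; they are the roots of det(λI − M) = λ³ − (tr M) λ² + s λ − det M, where s is the sum of the principal 2×2 minors.
tr M = -4 + (-3) + 0 = -7.
s = ((-4)·(-3) − (-3)²) + ((-4)·0 − 3²) + ((-3)·0 − 5²) = 3 + (-9) + (-25) = -31.
det M (expand along row 1) = (-4)·(-25) − (-3)·(-15) + 3·(-6) = 37.
Characteristic polynomial: λ³ + 7λ² − 31λ − 37 = 0.
Substitute λ = y + (tr M)/3 = y − 2.333333 to remove the quadratic term: y³ + p·y + q = 0 with p = s − (tr M)²/3 = -47.333333 and q = −2(tr M)³/27 + (tr M)·s/3 − det M = 60.740741.
Three real roots ⇒ use the trigonometric (Viète) form: r = 2√(−p/3) = 7.944250, φ = arccos(3q/(p·r)) = arccos(-0.484598) = 2.076700 rad.
y_k = r·cos(φ/3 − 2πk/3) for k = 0, 1, 2 gives y = 6.115663, 1.333333, -7.448997.
λ_k = y_k − 2.333333 gives λ = 3.7823, -1.0000, -9.7823 (check: the sum is -7.0000 = tr M).

Eigenvalues sorted in increasing order: [-9.7823, -1.0000, 3.7823].


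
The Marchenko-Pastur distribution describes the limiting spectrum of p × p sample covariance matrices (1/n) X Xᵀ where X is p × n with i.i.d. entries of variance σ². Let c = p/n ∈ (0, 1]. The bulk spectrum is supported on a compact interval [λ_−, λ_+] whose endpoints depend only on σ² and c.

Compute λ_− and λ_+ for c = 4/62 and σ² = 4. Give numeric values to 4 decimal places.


c = 4/62 = 0.064516; √c = 0.254000.
λ_− = σ² (1 − √c)² = 4 · (1 − 0.254000)² = 4 · (0.746000)² = 2.226062.
λ_+ = σ² (1 + √c)² = 4 · (1 + 0.254000)² = 4 · (1.254000)² = 6.290067.

Rounded to 4 decimal places: λ_− ≈ 2.2261, λ_+ ≈ 6.2901.


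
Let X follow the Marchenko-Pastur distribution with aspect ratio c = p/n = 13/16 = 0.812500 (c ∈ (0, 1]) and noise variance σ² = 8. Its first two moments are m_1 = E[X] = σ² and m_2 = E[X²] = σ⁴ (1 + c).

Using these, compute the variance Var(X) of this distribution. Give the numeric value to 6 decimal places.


m_1 = E[X] = σ² = 8, so m_1² = 64.
m_2 = E[X²] = σ⁴ (1 + c) = 64 · (1 + 0.812500) = 64 · 1.812500 = 116.000000.
(Note m_2 − m_1² simplifies to c · σ⁴ = 0.812500 · 64.)

Var(X) = m_2 − m_1² = 116.000000 − 64 = 52.000000.


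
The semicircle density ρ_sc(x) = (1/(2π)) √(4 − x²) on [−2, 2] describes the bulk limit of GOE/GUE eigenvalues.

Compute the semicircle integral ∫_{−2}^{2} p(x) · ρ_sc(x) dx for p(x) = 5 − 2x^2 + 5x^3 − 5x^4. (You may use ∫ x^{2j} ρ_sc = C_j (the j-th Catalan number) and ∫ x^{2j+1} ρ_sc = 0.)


Write p(x) = Σ a_i x^i, split into monomials and integrate each against ρ_sc separately.
Using ∫ x^{2j} ρ_sc = C_j = (1/(j+1)) C(2j, j) (Catalan numbers) and ∫ x^{2j+1} ρ_sc = 0 (odd monomials vanish by symmetry):
  i = 0 (even): a_0 · C_{0} = 5 · 1 = 5
  i = 2 (even): a_2 · C_{1} = -2 · 1 = -2
  i = 3 (odd): ∫ x^3 ρ_sc = 0 (vanishes)
  i = 4 (even): a_4 · C_{2} = -5 · 2 = -10

Summing the contributions: ∫_{−2}^{2} p(x) ρ_sc(x) dx = 5 + (-2) + (-10) = -7.


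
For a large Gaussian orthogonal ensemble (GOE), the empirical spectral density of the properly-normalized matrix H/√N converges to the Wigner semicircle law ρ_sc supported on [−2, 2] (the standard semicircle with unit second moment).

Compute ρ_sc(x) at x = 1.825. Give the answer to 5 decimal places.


ρ_sc(x) = (1/(2π)) √(4 − x²). With x = 1.825:
  4 − x² = 4 − (1.825)² = 4 − 3.330625 = 0.669375.
  √(4 − x²) = 0.818153.
  1/(2π) = 0.159155.
  ρ_sc(1.825) = 0.159155 · 0.818153 = 0.130213.

Rounded to 5 decimal places: ρ_sc(1.825) ≈ 0.13021.


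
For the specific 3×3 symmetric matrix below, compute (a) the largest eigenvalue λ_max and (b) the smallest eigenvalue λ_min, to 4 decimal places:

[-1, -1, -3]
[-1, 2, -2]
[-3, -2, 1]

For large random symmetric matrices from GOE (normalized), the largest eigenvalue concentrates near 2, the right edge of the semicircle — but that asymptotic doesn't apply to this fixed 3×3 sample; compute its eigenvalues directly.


Since M is real symmetric, all three eigenvalues are real; they are the roots of det(λI − M) = λ³ − (tr M) λ² + s λ − det M, where s is the sum of the principal 2×2 minors.
tr M = -1 + 2 + 1 = 2.
s = ((-1)·2 − (-1)²) + ((-1)·1 − (-3)²) + (2·1 − (-2)²) = -3 + (-10) + (-2) = -15.
det M (expand along row 1) = (-1)·(-2) − (-1)·(-7) + (-3)·8 = -29.
Characteristic polynomial: λ³ − 2λ² − 15λ + 29 = 0.
Substitute λ = y + (tr M)/3 = y + 0.666667 to remove the quadratic term: y³ + p·y + q = 0 with p = s − (tr M)²/3 = -16.333333 and q = −2(tr M)³/27 + (tr M)·s/3 − det M = 18.407407.
Three real roots ⇒ use the trigonometric (Viète) form: r = 2√(−p/3) = 4.666667, φ = arccos(3q/(p·r)) = arccos(-0.724490) = 2.381090 rad.
y_k = r·cos(φ/3 − 2πk/3) for k = 0, 1, 2 gives y = 3.272334, 1.245187, -4.517522.
λ_k = y_k + 0.666667 gives λ = 3.9390, 1.9119, -3.8509 (check: the sum is 2.0000 = tr M).

Hence λ_max = 3.9390 and λ_min = -3.8509.


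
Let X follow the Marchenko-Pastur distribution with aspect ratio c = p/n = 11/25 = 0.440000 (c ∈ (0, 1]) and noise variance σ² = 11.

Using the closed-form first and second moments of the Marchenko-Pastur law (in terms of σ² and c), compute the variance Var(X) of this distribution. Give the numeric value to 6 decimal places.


Recall the MP moments m_1 = E[X] = σ² and m_2 = E[X²] = σ⁴ (1 + c).
m_1 = E[X] = σ² = 11, so m_1² = 121.
m_2 = E[X²] = σ⁴ (1 + c) = 121 · (1 + 0.440000) = 121 · 1.440000 = 174.240000.
(Note m_2 − m_1² simplifies to c · σ⁴ = 0.440000 · 121.)

Var(X) = m_2 − m_1² = 174.240000 − 121 = 53.240000.


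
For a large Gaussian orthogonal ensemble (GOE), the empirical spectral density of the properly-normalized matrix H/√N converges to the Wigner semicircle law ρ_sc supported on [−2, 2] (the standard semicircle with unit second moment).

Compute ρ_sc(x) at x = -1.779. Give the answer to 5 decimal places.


ρ_sc(x) = (1/(2π)) √(4 − x²). With x = -1.779:
  4 − x² = 4 − (-1.779)² = 4 − 3.164841 = 0.835159.
  √(4 − x²) = 0.913870.
  1/(2π) = 0.159155.
  ρ_sc(-1.779) = 0.159155 · 0.913870 = 0.145447.

Rounded to 5 decimal places: ρ_sc(-1.779) ≈ 0.14545.


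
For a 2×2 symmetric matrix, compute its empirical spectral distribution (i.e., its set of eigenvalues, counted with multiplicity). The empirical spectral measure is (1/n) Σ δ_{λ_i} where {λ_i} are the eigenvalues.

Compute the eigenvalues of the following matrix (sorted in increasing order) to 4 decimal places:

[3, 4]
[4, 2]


Since M is real symmetric, both eigenvalues are real; they are the roots of det(λI − M) = λ² − (tr M) λ + det M.
tr M = 3 + 2 = 5.
det M = 3·2 − 4² = 6 − 16 = -10.
Characteristic polynomial: λ² − 5λ − 10 = 0.
Discriminant Δ = (tr M)² − 4·det M = 25 − (-40) = 65; √Δ = 8.062258.
λ = (tr M ± √Δ)/2 = (5 ± 8.062258)/2, giving (tr M − √Δ)/2 = -1.5311 and (tr M + √Δ)/2 = 6.5311.

Eigenvalues sorted in increasing order: [-1.5311, 6.5311].


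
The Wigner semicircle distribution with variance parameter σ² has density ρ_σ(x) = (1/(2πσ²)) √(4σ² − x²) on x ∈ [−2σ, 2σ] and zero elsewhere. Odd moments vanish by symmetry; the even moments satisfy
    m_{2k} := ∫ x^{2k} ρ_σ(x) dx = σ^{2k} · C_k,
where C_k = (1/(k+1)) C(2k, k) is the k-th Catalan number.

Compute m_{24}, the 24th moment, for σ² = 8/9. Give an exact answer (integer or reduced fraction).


By the scaled semicircle moment identity, m_{2k} = σ^{2k} · C_k with k = 12.
C_12 = (1/(k+1)) · C(2k, k) = (1/13) · C(24, 12) = (1/13) · 2704156 = 208012.
σ^{2k} = (σ²)^k = (8/9)^12 = 68719476736/282429536481.

Therefore m_{24} = σ^{24} · C_12 = (68719476736/282429536481) · 208012 = 14294475794808832/282429536481.


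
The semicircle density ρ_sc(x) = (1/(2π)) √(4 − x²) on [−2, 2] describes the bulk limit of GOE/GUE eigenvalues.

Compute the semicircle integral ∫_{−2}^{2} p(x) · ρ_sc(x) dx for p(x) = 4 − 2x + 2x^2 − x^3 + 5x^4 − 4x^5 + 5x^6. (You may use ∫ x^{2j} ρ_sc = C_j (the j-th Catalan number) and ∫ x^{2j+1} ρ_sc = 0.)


Write p(x) = Σ a_i x^i, split into monomials and integrate each against ρ_sc separately.
Using ∫ x^{2j} ρ_sc = C_j = (1/(j+1)) C(2j, j) (Catalan numbers) and ∫ x^{2j+1} ρ_sc = 0 (odd monomials vanish by symmetry):
  i = 0 (even): a_0 · C_{0} = 4 · 1 = 4
  i = 1 (odd): ∫ x^1 ρ_sc = 0 (vanishes)
  i = 2 (even): a_2 · C_{1} = 2 · 1 = 2
  i = 3 (odd): ∫ x^3 ρ_sc = 0 (vanishes)
  i = 4 (even): a_4 · C_{2} = 5 · 2 = 10
  i = 5 (odd): ∫ x^5 ρ_sc = 0 (vanishes)
  i = 6 (even): a_6 · C_{3} = 5 · 5 = 25

Summing the contributions: ∫_{−2}^{2} p(x) ρ_sc(x) dx = 4 + 2 + 10 + 25 = 41.


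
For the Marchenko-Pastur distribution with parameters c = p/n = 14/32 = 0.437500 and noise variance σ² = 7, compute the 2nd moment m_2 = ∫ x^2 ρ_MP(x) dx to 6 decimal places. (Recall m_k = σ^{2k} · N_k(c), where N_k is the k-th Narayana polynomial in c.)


E[X²] = σ⁴ (1 + c) (second MP moment). With σ² = 7 (so σ⁴ = 49) and c = 14/32 = 0.437500: E[X²] = 49 · (1 + 0.437500) = 49 · 1.437500.

So E[X^2] = 70.437500.


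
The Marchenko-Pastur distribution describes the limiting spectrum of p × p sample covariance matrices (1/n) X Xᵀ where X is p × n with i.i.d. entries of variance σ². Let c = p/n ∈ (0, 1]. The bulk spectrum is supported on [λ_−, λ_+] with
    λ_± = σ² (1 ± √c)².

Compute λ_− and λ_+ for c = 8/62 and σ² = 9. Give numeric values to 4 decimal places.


c = 8/62 = 0.129032; √c = 0.359211.
λ_− = σ² (1 − √c)² = 9 · (1 − 0.359211)² = 9 · (0.640789)² = 3.695499.
λ_+ = σ² (1 + √c)² = 9 · (1 + 0.359211)² = 9 · (1.359211)² = 16.627081.

Rounded to 4 decimal places: λ_− ≈ 3.6955, λ_+ ≈ 16.6271.


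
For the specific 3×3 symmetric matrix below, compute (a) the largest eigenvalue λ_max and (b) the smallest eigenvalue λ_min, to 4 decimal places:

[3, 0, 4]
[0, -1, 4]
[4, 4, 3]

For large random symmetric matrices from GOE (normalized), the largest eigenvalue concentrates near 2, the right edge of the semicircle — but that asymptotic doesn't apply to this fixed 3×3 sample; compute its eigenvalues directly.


Since M is real symmetric, all three eigenvalues are real; they are the roots of det(λI − M) = λ³ − (tr M) λ² + s λ − det M, where s is the sum of the principal 2×2 minors.
tr M = 3 + (-1) + 3 = 5.
s = (3·(-1) − 0²) + (3·3 − 4²) + ((-1)·3 − 4²) = -3 + (-7) + (-19) = -29.
det M (expand along row 1) = 3·(-19) − 0·(-16) + 4·4 = -41.
Characteristic polynomial: λ³ − 5λ² − 29λ + 41 = 0.
Substitute λ = y + (tr M)/3 = y + 1.666667 to remove the quadratic term: y³ + p·y + q = 0 with p = s − (tr M)²/3 = -37.333333 and q = −2(tr M)³/27 + (tr M)·s/3 − det M = -16.592593.
Three real roots ⇒ use the trigonometric (Viète) form: r = 2√(−p/3) = 7.055337, φ = arccos(3q/(p·r)) = arccos(0.188982) = 1.380671 rad.
y_k = r·cos(φ/3 − 2πk/3) for k = 0, 1, 2 gives y = 6.321252, -0.446834, -5.874418.
λ_k = y_k + 1.666667 gives λ = 7.9879, 1.2198, -4.2078 (check: the sum is 5.0000 = tr M).

Hence λ_max = 7.9879 and λ_min = -4.2078.


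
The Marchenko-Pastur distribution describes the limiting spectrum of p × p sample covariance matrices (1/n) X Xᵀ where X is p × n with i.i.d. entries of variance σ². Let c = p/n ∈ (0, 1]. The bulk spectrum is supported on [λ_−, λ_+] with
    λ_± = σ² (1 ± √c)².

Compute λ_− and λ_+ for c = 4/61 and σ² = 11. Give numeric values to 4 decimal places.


c = 4/61 = 0.065574; √c = 0.256074.
λ_− = σ² (1 − √c)² = 11 · (1 − 0.256074)² = 11 · (0.743926)² = 6.087689.
λ_+ = σ² (1 + √c)² = 11 · (1 + 0.256074)² = 11 · (1.256074)² = 17.354934.

Rounded to 4 decimal places: λ_− ≈ 6.0877, λ_+ ≈ 17.3549.


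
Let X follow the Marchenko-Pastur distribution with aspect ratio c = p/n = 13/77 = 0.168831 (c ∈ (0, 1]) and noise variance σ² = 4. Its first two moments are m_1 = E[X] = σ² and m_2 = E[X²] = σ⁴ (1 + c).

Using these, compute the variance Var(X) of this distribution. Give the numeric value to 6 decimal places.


m_1 = E[X] = σ² = 4, so m_1² = 16.
m_2 = E[X²] = σ⁴ (1 + c) = 16 · (1 + 0.168831) = 16 · 1.168831 = 18.701299.
(Note m_2 − m_1² simplifies to c · σ⁴ = 0.168831 · 16.)

Var(X) = m_2 − m_1² = 18.701299 − 16 = 2.701299.


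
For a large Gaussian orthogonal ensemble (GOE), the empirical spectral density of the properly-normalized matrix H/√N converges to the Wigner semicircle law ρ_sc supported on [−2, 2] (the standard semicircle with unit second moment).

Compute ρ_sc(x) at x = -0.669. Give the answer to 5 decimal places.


ρ_sc(x) = (1/(2π)) √(4 − x²). With x = -0.669:
  4 − x² = 4 − (-0.669)² = 4 − 0.447561 = 3.552439.
  √(4 − x²) = 1.884792.
  1/(2π) = 0.159155.
  ρ_sc(-0.669) = 0.159155 · 1.884792 = 0.299974.

Rounded to 5 decimal places: ρ_sc(-0.669) ≈ 0.29997.


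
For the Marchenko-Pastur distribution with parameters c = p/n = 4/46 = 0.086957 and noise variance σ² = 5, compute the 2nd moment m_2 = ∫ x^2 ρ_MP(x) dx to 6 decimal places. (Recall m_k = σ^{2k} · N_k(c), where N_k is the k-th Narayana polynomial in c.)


E[X²] = σ⁴ (1 + c) (second MP moment). With σ² = 5 (so σ⁴ = 25) and c = 4/46 = 0.086957: E[X²] = 25 · (1 + 0.086957) = 25 · 1.086957.

So E[X^2] = 27.173913.


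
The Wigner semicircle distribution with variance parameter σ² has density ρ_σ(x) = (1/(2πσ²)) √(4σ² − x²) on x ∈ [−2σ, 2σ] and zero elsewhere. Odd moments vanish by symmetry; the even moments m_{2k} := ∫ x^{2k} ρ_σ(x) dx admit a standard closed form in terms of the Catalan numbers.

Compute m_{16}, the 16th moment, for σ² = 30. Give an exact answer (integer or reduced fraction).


By the scaled semicircle moment identity, m_{2k} = σ^{2k} · C_k with k = 8.
C_8 = (1/(k+1)) · C(2k, k) = (1/9) · C(16, 8) = (1/9) · 12870 = 1430.
σ^{2k} = (σ²)^k = (30)^8 = 656100000000.

Therefore m_{16} = σ^{16} · C_8 = 656100000000 · 1430 = 938223000000000.


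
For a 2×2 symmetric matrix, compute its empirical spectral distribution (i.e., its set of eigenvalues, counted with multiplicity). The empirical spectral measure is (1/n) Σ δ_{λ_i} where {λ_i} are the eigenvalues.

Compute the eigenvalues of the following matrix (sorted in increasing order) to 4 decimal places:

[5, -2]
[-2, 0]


Since M is real symmetric, both eigenvalues are real; they are the roots of det(λI − M) = λ² − (tr M) λ + det M.
tr M = 5 + 0 = 5.
det M = 5·0 − (-2)² = 0 − 4 = -4.
Characteristic polynomial: λ² − 5λ − 4 = 0.
Discriminant Δ = (tr M)² − 4·det M = 25 − (-16) = 41; √Δ = 6.403124.
λ = (tr M ± √Δ)/2 = (5 ± 6.403124)/2, giving (tr M − √Δ)/2 = -0.7016 and (tr M + √Δ)/2 = 5.7016.

Eigenvalues sorted in increasing order: [-0.7016, 5.7016].


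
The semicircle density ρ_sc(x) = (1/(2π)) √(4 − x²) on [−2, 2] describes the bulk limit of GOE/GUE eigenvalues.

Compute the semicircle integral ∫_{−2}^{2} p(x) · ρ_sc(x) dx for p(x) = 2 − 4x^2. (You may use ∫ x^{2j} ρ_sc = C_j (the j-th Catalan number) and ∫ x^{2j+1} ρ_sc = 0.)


Write p(x) = Σ a_i x^i, split into monomials and integrate each against ρ_sc separately.
Using ∫ x^{2j} ρ_sc = C_j = (1/(j+1)) C(2j, j) (Catalan numbers) and ∫ x^{2j+1} ρ_sc = 0 (odd monomials vanish by symmetry):
  i = 0 (even): a_0 · C_{0} = 2 · 1 = 2
  i = 2 (even): a_2 · C_{1} = -4 · 1 = -4

Summing the contributions: ∫_{−2}^{2} p(x) ρ_sc(x) dx = 2 + (-4) = -2.


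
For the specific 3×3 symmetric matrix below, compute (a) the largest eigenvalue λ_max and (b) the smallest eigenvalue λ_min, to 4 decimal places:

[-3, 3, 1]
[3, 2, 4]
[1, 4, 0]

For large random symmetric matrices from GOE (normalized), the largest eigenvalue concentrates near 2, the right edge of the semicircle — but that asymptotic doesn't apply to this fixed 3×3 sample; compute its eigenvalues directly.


Since M is real symmetric, all three eigenvalues are real; they are the roots of det(λI − M) = λ³ − (tr M) λ² + s λ − det M, where s is the sum of the principal 2×2 minors.
tr M = -3 + 2 + 0 = -1.
s = ((-3)·2 − 3²) + ((-3)·0 − 1²) + (2·0 − 4²) = -15 + (-1) + (-16) = -32.
det M (expand along row 1) = (-3)·(-16) − 3·(-4) + 1·10 = 70.
Characteristic polynomial: λ³ + λ² − 32λ − 70 = 0.
Substitute λ = y + (tr M)/3 = y − 0.333333 to remove the quadratic term: y³ + p·y + q = 0 with p = s − (tr M)²/3 = -32.333333 and q = −2(tr M)³/27 + (tr M)·s/3 − det M = -59.259259.
Three real roots ⇒ use the trigonometric (Viète) form: r = 2√(−p/3) = 6.565905, φ = arccos(3q/(p·r)) = arccos(0.837399) = 0.578289 rad.
y_k = r·cos(φ/3 − 2πk/3) for k = 0, 1, 2 gives y = 6.444296, -2.132826, -4.311470.
λ_k = y_k − 0.333333 gives λ = 6.1110, -2.4662, -4.6448 (check: the sum is -1.0000 = tr M).

Hence λ_max = 6.1110 and λ_min = -4.6448.


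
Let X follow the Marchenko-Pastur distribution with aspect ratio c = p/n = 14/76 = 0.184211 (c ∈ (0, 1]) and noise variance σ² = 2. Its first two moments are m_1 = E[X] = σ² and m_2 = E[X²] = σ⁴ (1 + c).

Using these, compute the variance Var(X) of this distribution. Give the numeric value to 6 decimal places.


m_1 = E[X] = σ² = 2, so m_1² = 4.
m_2 = E[X²] = σ⁴ (1 + c) = 4 · (1 + 0.184211) = 4 · 1.184211 = 4.736842.
(Note m_2 − m_1² simplifies to c · σ⁴ = 0.184211 · 4.)

Var(X) = m_2 − m_1² = 4.736842 − 4 = 0.736842.


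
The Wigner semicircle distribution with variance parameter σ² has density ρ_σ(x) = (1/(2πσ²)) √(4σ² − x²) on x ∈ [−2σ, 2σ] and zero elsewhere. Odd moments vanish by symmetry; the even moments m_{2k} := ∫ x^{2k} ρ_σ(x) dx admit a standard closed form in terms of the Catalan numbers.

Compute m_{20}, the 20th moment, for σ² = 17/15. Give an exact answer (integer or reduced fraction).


By the scaled semicircle moment identity, m_{2k} = σ^{2k} · C_k with k = 10.
C_10 = (1/(k+1)) · C(2k, k) = (1/11) · C(20, 10) = (1/11) · 184756 = 16796.
σ^{2k} = (σ²)^k = (17/15)^10 = 2015993900449/576650390625.

Therefore m_{20} = σ^{20} · C_10 = (2015993900449/576650390625) · 16796 = 33860633551941404/576650390625.


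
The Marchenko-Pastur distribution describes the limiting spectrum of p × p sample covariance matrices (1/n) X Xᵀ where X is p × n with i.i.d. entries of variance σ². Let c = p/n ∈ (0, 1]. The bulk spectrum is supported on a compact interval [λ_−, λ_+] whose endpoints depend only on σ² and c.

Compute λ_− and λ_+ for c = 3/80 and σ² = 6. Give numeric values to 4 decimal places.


c = 3/80 = 0.037500; √c = 0.193649.
λ_− = σ² (1 − √c)² = 6 · (1 − 0.193649)² = 6 · (0.806351)² = 3.901210.
λ_+ = σ² (1 + √c)² = 6 · (1 + 0.193649)² = 6 · (1.193649)² = 8.548790.

Rounded to 4 decimal places: λ_− ≈ 3.9012, λ_+ ≈ 8.5488.


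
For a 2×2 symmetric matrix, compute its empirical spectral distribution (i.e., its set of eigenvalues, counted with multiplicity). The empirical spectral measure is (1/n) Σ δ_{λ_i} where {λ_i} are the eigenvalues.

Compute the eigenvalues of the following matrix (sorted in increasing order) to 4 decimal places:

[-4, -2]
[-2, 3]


Since M is real symmetric, both eigenvalues are real; they are the roots of det(λI − M) = λ² − (tr M) λ + det M.
tr M = -4 + 3 = -1.
det M = (-4)·3 − (-2)² = -12 − 4 = -16.
Characteristic polynomial: λ² + λ − 16 = 0.
Discriminant Δ = (tr M)² − 4·det M = 1 − (-64) = 65; √Δ = 8.062258.
λ = (tr M ± √Δ)/2 = (-1 ± 8.062258)/2, giving (tr M − √Δ)/2 = -4.5311 and (tr M + √Δ)/2 = 3.5311.

Eigenvalues sorted in increasing order: [-4.5311, 3.5311].


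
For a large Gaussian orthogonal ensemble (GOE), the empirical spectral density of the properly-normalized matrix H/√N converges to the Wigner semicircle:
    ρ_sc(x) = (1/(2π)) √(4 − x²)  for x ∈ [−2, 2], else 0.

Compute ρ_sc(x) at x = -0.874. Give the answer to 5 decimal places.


ρ_sc(x) = (1/(2π)) √(4 − x²). With x = -0.874:
  4 − x² = 4 − (-0.874)² = 4 − 0.763876 = 3.236124.
  √(4 − x²) = 1.798923.
  1/(2π) = 0.159155.
  ρ_sc(-0.874) = 0.159155 · 1.798923 = 0.286307.

Rounded to 5 decimal places: ρ_sc(-0.874) ≈ 0.28631.


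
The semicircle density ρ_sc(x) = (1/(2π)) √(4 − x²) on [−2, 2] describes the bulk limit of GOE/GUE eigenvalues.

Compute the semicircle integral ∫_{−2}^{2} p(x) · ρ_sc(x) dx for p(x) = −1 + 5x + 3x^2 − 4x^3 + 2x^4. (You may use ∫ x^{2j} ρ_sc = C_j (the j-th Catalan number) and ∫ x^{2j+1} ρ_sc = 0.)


Write p(x) = Σ a_i x^i, split into monomials and integrate each against ρ_sc separately.
Using ∫ x^{2j} ρ_sc = C_j = (1/(j+1)) C(2j, j) (Catalan numbers) and ∫ x^{2j+1} ρ_sc = 0 (odd monomials vanish by symmetry):
  i = 0 (even): a_0 · C_{0} = -1 · 1 = -1
  i = 1 (odd): ∫ x^1 ρ_sc = 0 (vanishes)
  i = 2 (even): a_2 · C_{1} = 3 · 1 = 3
  i = 3 (odd): ∫ x^3 ρ_sc = 0 (vanishes)
  i = 4 (even): a_4 · C_{2} = 2 · 2 = 4

Summing the contributions: ∫_{−2}^{2} p(x) ρ_sc(x) dx = (-1) + 3 + 4 = 6.


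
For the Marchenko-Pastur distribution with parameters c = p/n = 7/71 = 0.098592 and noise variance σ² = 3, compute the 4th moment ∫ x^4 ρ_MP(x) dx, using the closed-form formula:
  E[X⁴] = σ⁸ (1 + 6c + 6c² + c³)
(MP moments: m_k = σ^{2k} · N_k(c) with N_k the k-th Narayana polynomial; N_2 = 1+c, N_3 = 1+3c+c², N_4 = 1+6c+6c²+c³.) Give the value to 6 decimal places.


E[X⁴] = σ⁸ (1 + 6c + 6c² + c³) (fourth MP moment). With σ² = 3 (so σ⁸ = 81) and c = 7/71 = 0.098592: E[X⁴] = 81 · (1 + 6·0.098592 + 6·(0.098592)² + (0.098592)³) = 81 · 1.650829.

So E[X^4] = 133.717181.


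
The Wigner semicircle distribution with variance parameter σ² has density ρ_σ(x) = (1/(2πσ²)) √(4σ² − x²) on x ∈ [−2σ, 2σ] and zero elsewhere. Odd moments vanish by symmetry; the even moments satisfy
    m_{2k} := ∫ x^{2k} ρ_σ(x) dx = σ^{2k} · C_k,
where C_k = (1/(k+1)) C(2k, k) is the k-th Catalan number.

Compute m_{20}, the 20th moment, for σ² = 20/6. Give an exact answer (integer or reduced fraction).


By the scaled semicircle moment identity, m_{2k} = σ^{2k} · C_k with k = 10.
C_10 = (1/(k+1)) · C(2k, k) = (1/11) · C(20, 10) = (1/11) · 184756 = 16796.
σ^{2k} = (σ²)^k = (20/6)^10 = 10000000000/59049.

Therefore m_{20} = σ^{20} · C_10 = (10000000000/59049) · 16796 = 167960000000000/59049.


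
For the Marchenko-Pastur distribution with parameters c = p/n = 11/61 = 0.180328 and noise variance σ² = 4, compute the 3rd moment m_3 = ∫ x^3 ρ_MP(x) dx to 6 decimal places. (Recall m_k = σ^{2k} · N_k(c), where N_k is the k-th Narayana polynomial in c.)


E[X³] = σ⁶ (1 + 3c + c²) (third MP moment). With σ² = 4 (so σ⁶ = 64) and c = 11/61 = 0.180328: E[X³] = 64 · (1 + 3·0.180328 + (0.180328)²) = 64 · 1.573502.

So E[X^3] = 100.704112.


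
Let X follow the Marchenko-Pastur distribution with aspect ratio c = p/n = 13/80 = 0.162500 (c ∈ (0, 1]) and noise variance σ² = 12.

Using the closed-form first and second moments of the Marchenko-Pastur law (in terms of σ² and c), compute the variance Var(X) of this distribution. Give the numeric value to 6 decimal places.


Recall the MP moments m_1 = E[X] = σ² and m_2 = E[X²] = σ⁴ (1 + c).
m_1 = E[X] = σ² = 12, so m_1² = 144.
m_2 = E[X²] = σ⁴ (1 + c) = 144 · (1 + 0.162500) = 144 · 1.162500 = 167.400000.
(Note m_2 − m_1² simplifies to c · σ⁴ = 0.162500 · 144.)

Var(X) = m_2 − m_1² = 167.400000 − 144 = 23.400000.


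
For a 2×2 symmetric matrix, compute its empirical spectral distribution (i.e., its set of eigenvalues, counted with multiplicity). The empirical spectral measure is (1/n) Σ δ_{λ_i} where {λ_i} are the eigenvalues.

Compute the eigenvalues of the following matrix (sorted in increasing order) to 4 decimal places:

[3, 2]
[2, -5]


Since M is real symmetric, both eigenvalues are real; they are the roots of det(λI − M) = λ² − (tr M) λ + det M.
tr M = 3 + (-5) = -2.
det M = 3·(-5) − 2² = -15 − 4 = -19.
Characteristic polynomial: λ² + 2λ − 19 = 0.
Discriminant Δ = (tr M)² − 4·det M = 4 − (-76) = 80; √Δ = 8.944272.
λ = (tr M ± √Δ)/2 = (-2 ± 8.944272)/2, giving (tr M − √Δ)/2 = -5.4721 and (tr M + √Δ)/2 = 3.4721.

Eigenvalues sorted in increasing order: [-5.4721, 3.4721].


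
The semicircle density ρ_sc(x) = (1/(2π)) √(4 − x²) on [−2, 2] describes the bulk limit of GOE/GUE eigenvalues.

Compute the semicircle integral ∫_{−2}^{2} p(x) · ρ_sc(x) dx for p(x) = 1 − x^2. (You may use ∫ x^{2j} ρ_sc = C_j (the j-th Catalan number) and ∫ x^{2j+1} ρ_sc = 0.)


Write p(x) = Σ a_i x^i, split into monomials and integrate each against ρ_sc separately.
Using ∫ x^{2j} ρ_sc = C_j = (1/(j+1)) C(2j, j) (Catalan numbers) and ∫ x^{2j+1} ρ_sc = 0 (odd monomials vanish by symmetry):
  i = 0 (even): a_0 · C_{0} = 1 · 1 = 1
  i = 2 (even): a_2 · C_{1} = -1 · 1 = -1

Summing the contributions: ∫_{−2}^{2} p(x) ρ_sc(x) dx = 1 + (-1) = 0.


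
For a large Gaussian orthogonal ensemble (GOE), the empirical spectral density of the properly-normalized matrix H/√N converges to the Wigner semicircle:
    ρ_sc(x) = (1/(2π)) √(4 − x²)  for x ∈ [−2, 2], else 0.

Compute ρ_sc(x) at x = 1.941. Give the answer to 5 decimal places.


ρ_sc(x) = (1/(2π)) √(4 − x²). With x = 1.941:
  4 − x² = 4 − (1.941)² = 4 − 3.767481 = 0.232519.
  √(4 − x²) = 0.482202.
  1/(2π) = 0.159155.
  ρ_sc(1.941) = 0.159155 · 0.482202 = 0.076745.

Rounded to 5 decimal places: ρ_sc(1.941) ≈ 0.07674.


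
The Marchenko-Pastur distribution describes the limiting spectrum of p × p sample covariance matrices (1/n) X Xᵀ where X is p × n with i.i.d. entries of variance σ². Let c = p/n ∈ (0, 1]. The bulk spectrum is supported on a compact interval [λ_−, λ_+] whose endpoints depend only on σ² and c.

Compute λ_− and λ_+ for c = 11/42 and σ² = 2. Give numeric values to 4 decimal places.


c = 11/42 = 0.261905; √c = 0.511766.
λ_− = σ² (1 − √c)² = 2 · (1 − 0.511766)² = 2 · (0.488234)² = 0.476744.
λ_+ = σ² (1 + √c)² = 2 · (1 + 0.511766)² = 2 · (1.511766)² = 4.570875.

Rounded to 4 decimal places: λ_− ≈ 0.4767, λ_+ ≈ 4.5709.


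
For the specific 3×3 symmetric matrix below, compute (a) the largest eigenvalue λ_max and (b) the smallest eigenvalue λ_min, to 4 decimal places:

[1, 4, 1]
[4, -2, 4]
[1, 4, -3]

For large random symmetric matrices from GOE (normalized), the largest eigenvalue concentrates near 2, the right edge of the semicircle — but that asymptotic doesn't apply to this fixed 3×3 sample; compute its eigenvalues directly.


Since M is real symmetric, all three eigenvalues are real; they are the roots of det(λI − M) = λ³ − (tr M) λ² + s λ − det M, where s is the sum of the principal 2×2 minors.
tr M = 1 + (-2) + (-3) = -4.
s = (1·(-2) − 4²) + (1·(-3) − 1²) + ((-2)·(-3) − 4²) = -18 + (-4) + (-10) = -32.
det M (expand along row 1) = 1·(-10) − 4·(-16) + 1·18 = 72.
Characteristic polynomial: λ³ + 4λ² − 32λ − 72 = 0.
Substitute λ = y + (tr M)/3 = y − 1.333333 to remove the quadratic term: y³ + p·y + q = 0 with p = s − (tr M)²/3 = -37.333333 and q = −2(tr M)³/27 + (tr M)·s/3 − det M = -24.592593.
Three real roots ⇒ use the trigonometric (Viète) form: r = 2√(−p/3) = 7.055337, φ = arccos(3q/(p·r)) = arccos(0.280099) = 1.286899 rad.
y_k = r·cos(φ/3 − 2πk/3) for k = 0, 1, 2 gives y = 6.416096, -0.666667, -5.749429.
λ_k = y_k − 1.333333 gives λ = 5.0828, -2.0000, -7.0828 (check: the sum is -4.0000 = tr M).

Hence λ_max = 5.0828 and λ_min = -7.0828.


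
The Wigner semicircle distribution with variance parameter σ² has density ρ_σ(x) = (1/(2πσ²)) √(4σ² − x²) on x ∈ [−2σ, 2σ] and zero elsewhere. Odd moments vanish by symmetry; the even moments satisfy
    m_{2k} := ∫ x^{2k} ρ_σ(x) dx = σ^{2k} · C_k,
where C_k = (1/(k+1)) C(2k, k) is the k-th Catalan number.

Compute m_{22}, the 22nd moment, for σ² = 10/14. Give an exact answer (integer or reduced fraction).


By the scaled semicircle moment identity, m_{2k} = σ^{2k} · C_k with k = 11.
C_11 = (1/(k+1)) · C(2k, k) = (1/12) · C(22, 11) = (1/12) · 705432 = 58786.
σ^{2k} = (σ²)^k = (10/14)^11 = 48828125/1977326743.

Therefore m_{22} = σ^{22} · C_11 = (48828125/1977326743) · 58786 = 410058593750/282475249.


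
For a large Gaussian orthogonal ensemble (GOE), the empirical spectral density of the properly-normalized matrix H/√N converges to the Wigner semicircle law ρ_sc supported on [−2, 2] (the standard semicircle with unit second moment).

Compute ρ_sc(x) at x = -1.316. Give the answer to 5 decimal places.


ρ_sc(x) = (1/(2π)) √(4 − x²). With x = -1.316:
  4 − x² = 4 − (-1.316)² = 4 − 1.731856 = 2.268144.
  √(4 − x²) = 1.506036.
  1/(2π) = 0.159155.
  ρ_sc(-1.316) = 0.159155 · 1.506036 = 0.239693.

Rounded to 5 decimal places: ρ_sc(-1.316) ≈ 0.23969.


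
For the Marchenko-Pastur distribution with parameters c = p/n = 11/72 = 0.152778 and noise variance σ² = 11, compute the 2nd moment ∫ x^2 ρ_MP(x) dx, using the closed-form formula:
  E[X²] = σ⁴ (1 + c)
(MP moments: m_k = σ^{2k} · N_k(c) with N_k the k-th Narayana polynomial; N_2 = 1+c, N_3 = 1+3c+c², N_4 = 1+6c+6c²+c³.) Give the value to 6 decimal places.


E[X²] = σ⁴ (1 + c) (second MP moment). With σ² = 11 (so σ⁴ = 121) and c = 11/72 = 0.152778: E[X²] = 121 · (1 + 0.152778) = 121 · 1.152778.

So E[X^2] = 139.486111.


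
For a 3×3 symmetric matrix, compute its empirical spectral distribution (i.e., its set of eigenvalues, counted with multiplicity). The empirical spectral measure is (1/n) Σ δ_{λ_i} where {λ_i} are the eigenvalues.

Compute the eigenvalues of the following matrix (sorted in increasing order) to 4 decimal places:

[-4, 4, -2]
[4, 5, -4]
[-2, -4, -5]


Since M is real symmetric, all three eigenvalues are real; they are the roots of det(λI − M) = λ³ − (tr M) λ² + s λ − det M, where s is the sum of the principal 2×2 minors.
tr M = -4 + 5 + (-5) = -4.
s = ((-4)·5 − 4²) + ((-4)·(-5) − (-2)²) + (5·(-5) − (-4)²) = -36 + 16 + (-41) = -61.
det M (expand along row 1) = (-4)·(-41) − 4·(-28) + (-2)·(-6) = 288.
Characteristic polynomial: λ³ + 4λ² − 61λ − 288 = 0.
Substitute λ = y + (tr M)/3 = y − 1.333333 to remove the quadratic term: y³ + p·y + q = 0 with p = s − (tr M)²/3 = -66.333333 and q = −2(tr M)³/27 + (tr M)·s/3 − det M = -201.925926.
Three real roots ⇒ use the trigonometric (Viète) form: r = 2√(−p/3) = 9.404491, φ = arccos(3q/(p·r)) = arccos(0.971060) = 0.241165 rad.
y_k = r·cos(φ/3 − 2πk/3) for k = 0, 1, 2 gives y = 9.374120, -4.033040, -5.341080.
λ_k = y_k − 1.333333 gives λ = 8.0408, -5.3664, -6.6744 (check: the sum is -4.0000 = tr M).

Eigenvalues sorted in increasing order: [-6.6744, -5.3664, 8.0408].


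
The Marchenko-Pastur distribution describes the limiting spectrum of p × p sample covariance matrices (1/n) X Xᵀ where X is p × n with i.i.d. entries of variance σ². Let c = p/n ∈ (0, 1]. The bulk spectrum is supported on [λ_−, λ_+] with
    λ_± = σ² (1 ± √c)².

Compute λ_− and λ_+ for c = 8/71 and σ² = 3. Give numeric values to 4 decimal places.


c = 8/71 = 0.112676; √c = 0.335673.
λ_− = σ² (1 − √c)² = 3 · (1 − 0.335673)² = 3 · (0.664327)² = 1.323993.
λ_+ = σ² (1 + √c)² = 3 · (1 + 0.335673)² = 3 · (1.335673)² = 5.352063.

Rounded to 4 decimal places: λ_− ≈ 1.3240, λ_+ ≈ 5.3521.


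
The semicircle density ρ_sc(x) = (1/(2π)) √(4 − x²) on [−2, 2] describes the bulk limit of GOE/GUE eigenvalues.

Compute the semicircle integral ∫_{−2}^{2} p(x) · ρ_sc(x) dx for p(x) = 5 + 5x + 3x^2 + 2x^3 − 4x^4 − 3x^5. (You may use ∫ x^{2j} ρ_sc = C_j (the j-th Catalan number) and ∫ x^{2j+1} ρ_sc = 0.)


Write p(x) = Σ a_i x^i, split into monomials and integrate each against ρ_sc separately.
Using ∫ x^{2j} ρ_sc = C_j = (1/(j+1)) C(2j, j) (Catalan numbers) and ∫ x^{2j+1} ρ_sc = 0 (odd monomials vanish by symmetry):
  i = 0 (even): a_0 · C_{0} = 5 · 1 = 5
  i = 1 (odd): ∫ x^1 ρ_sc = 0 (vanishes)
  i = 2 (even): a_2 · C_{1} = 3 · 1 = 3
  i = 3 (odd): ∫ x^3 ρ_sc = 0 (vanishes)
  i = 4 (even): a_4 · C_{2} = -4 · 2 = -8
  i = 5 (odd): ∫ x^5 ρ_sc = 0 (vanishes)

Summing the contributions: ∫_{−2}^{2} p(x) ρ_sc(x) dx = 5 + 3 + (-8) = 0.


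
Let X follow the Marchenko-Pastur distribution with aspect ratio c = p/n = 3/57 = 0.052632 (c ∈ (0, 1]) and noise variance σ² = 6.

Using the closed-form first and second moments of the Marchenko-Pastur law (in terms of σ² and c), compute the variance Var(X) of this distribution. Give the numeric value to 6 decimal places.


Recall the MP moments m_1 = E[X] = σ² and m_2 = E[X²] = σ⁴ (1 + c).
m_1 = E[X] = σ² = 6, so m_1² = 36.
m_2 = E[X²] = σ⁴ (1 + c) = 36 · (1 + 0.052632) = 36 · 1.052632 = 37.894737.
(Note m_2 − m_1² simplifies to c · σ⁴ = 0.052632 · 36.)

Var(X) = m_2 − m_1² = 37.894737 − 36 = 1.894737.
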